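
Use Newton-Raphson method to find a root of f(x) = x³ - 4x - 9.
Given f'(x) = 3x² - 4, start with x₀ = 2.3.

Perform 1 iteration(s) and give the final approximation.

f(x) = x³ - 4x - 9
f'(x) = 3x² - 4
x₀ = 2.3

Newton-Raphson formula: x_{n+1} = x_n - f(x_n)/f'(x_n)

Iteration 1:
  f(2.300000) = -6.033000
  f'(2.300000) = 11.870000
  x_1 = 2.300000 - (-6.033000)/11.870000 = 2.808256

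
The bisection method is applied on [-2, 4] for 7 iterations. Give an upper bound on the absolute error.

Bisection error bound: |error| ≤ (b-a)/2^n
|error| ≤ (4 - (-2))/2^7 = 6/2^7
|error| ≤ 0.0468750000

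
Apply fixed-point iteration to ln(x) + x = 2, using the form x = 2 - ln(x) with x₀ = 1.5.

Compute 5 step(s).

Equation: ln(x) + x = 2
Fixed-point form: x = 2 - ln(x)
x₀ = 1.5

x_1 = g(1.500000) = 1.594535
x_2 = g(1.594535) = 1.533418
x_3 = g(1.533418) = 1.572501
x_4 = g(1.572501) = 1.547333
x_5 = g(1.547333) = 1.563467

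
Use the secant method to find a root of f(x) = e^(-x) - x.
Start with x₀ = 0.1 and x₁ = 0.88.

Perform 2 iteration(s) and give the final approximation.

f(x) = e^(-x) - x
x₀ = 0.1, x₁ = 0.88

Secant formula: x_{n+1} = x_n - f(x_n)(x_n - x_{n-1})/(f(x_n) - f(x_{n-1}))

Iteration 1:
  f(0.100000) = 0.804837
  f(0.880000) = -0.465217
  x_2 = 0.880000 - (-0.465217)×(0.880000 - 0.100000)/(-0.465217 - 0.804837)
       = 0.594288
Iteration 2:
  f(0.880000) = -0.465217
  f(0.594288) = -0.042333
  x_3 = 0.594288 - (-0.042333)×(0.594288 - 0.880000)/(-0.042333 - (-0.465217))
       = 0.565687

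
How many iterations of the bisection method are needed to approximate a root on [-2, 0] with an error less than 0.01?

We need (b-a)/2^n ≤ 0.01
(0 - (-2))/2^n ≤ 0.01
2/2^n ≤ 0.01
2^n ≥ 200
n ≥ log₂(200) = 7.64
n ≥ 8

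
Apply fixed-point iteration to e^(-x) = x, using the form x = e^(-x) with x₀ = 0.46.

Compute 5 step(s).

Equation: e^(-x) = x
Fixed-point form: x = e^(-x)
x₀ = 0.46

x_1 = g(0.460000) = 0.631284
x_2 = g(0.631284) = 0.531909
x_3 = g(0.531909) = 0.587483
x_4 = g(0.587483) = 0.555724
x_5 = g(0.555724) = 0.573657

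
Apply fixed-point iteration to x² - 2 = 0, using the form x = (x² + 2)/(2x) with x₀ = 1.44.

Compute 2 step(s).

Equation: x² - 2 = 0
Fixed-point form: x = (x² + 2)/(2x)
x₀ = 1.44

x_1 = g(1.440000) = 1.414444
x_2 = g(1.414444) = 1.414214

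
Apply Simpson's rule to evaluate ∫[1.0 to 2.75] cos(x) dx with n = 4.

f(x) = cos(x)
a = 1.0, b = 2.75, n = 4
h = (b - a)/n = 0.437500

Simpson's rule: (h/3)[f(x₀) + 4f(x₁) + 2f(x₂) + ... + f(xₙ)]

x_0 = 1.0000, f(x_0) = 0.540302, coefficient = 1
x_1 = 1.4375, f(x_1) = 0.132902, coefficient = 4
x_2 = 1.8750, f(x_2) = -0.299534, coefficient = 2
x_3 = 2.3125, f(x_3) = -0.675545, coefficient = 4
x_4 = 2.7500, f(x_4) = -0.924302, coefficient = 1

I ≈ (0.437500/3) × -3.153639 = -0.459906
Exact value: -0.459810
Error: 0.000096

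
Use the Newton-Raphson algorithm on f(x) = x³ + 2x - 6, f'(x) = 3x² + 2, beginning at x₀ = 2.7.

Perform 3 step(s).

f(x) = x³ + 2x - 6
f'(x) = 3x² + 2
x₀ = 2.7

Newton-Raphson formula: x_{n+1} = x_n - f(x_n)/f'(x_n)

Iteration 1:
  f(2.700000) = 19.083000
  f'(2.700000) = 23.870000
  x_1 = 2.700000 - 19.083000/23.870000 = 1.900545
Iteration 2:
  f(1.900545) = 4.665989
  f'(1.900545) = 12.836210
  x_2 = 1.900545 - 4.665989/12.836210 = 1.537043
Iteration 3:
  f(1.537043) = 0.705348
  f'(1.537043) = 9.087499
  x_3 = 1.537043 - 0.705348/9.087499 = 1.459425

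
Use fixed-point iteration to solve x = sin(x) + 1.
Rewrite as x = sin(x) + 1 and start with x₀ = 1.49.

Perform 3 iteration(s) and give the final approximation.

Equation: x = sin(x) + 1
Fixed-point form: x = sin(x) + 1
x₀ = 1.49

x_1 = g(1.490000) = 1.996738
x_2 = g(1.996738) = 1.910650
x_3 = g(1.910650) = 1.942803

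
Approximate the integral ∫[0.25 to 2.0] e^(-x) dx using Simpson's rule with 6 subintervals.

f(x) = e^(-x)
a = 0.25, b = 2.0, n = 6
h = (b - a)/n = 0.291667

Simpson's rule: (h/3)[f(x₀) + 4f(x₁) + 2f(x₂) + ... + f(xₙ)]

x_0 = 0.2500, f(x_0) = 0.778801, coefficient = 1
x_1 = 0.5417, f(x_1) = 0.581778, coefficient = 4
x_2 = 0.8333, f(x_2) = 0.434598, coefficient = 2
x_3 = 1.1250, f(x_3) = 0.324652, coefficient = 4
x_4 = 1.4167, f(x_4) = 0.242521, coefficient = 2
x_5 = 1.7083, f(x_5) = 0.181167, coefficient = 4
x_6 = 2.0000, f(x_6) = 0.135335, coefficient = 1

I ≈ (0.291667/3) × 6.618766 = 0.643491
Exact value: 0.643465
Error: 0.000026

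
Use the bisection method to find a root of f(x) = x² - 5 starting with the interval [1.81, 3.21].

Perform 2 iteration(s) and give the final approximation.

f(x) = x² - 5
Initial interval: [1.81, 3.21]

Iteration 1:
  c_1 = (1.810000 + 3.210000)/2 = 2.510000
  f(c_1) = f(2.510000) = 1.300100
  f(a) × f(c) < 0, new interval: [1.810000, 2.510000]
Iteration 2:
  c_2 = (1.810000 + 2.510000)/2 = 2.160000
  f(c_2) = f(2.160000) = -0.334400
  f(a) × f(c) ≥ 0, new interval: [2.160000, 2.510000]

After 2 iteration(s), the approximation is c_2 = 2.160000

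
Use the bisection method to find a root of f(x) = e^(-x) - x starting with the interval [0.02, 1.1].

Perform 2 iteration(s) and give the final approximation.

f(x) = e^(-x) - x
Initial interval: [0.02, 1.1]

Iteration 1:
  c_1 = (0.020000 + 1.100000)/2 = 0.560000
  f(c_1) = f(0.560000) = 0.011209
  f(a) × f(c) ≥ 0, new interval: [0.560000, 1.100000]
Iteration 2:
  c_2 = (0.560000 + 1.100000)/2 = 0.830000
  f(c_2) = f(0.830000) = -0.393951
  f(a) × f(c) < 0, new interval: [0.560000, 0.830000]

After 2 iteration(s), the approximation is c_2 = 0.830000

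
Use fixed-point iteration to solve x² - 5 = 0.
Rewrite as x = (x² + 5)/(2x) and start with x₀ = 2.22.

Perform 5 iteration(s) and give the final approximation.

Equation: x² - 5 = 0
Fixed-point form: x = (x² + 5)/(2x)
x₀ = 2.22

x_1 = g(2.220000) = 2.236126
x_2 = g(2.236126) = 2.236068
x_3 = g(2.236068) = 2.236068
x_4 = g(2.236068) = 2.236068
x_5 = g(2.236068) = 2.236068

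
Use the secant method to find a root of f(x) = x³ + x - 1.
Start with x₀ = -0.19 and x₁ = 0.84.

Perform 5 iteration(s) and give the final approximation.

f(x) = x³ + x - 1
x₀ = -0.19, x₁ = 0.84

Secant formula: x_{n+1} = x_n - f(x_n)(x_n - x_{n-1})/(f(x_n) - f(x_{n-1}))

Iteration 1:
  f(-0.190000) = -1.196859
  f(0.840000) = 0.432704
  x_2 = 0.840000 - 0.432704×(0.840000 - (-0.190000))/(0.432704 - (-1.196859))
       = 0.566500
Iteration 2:
  f(0.840000) = 0.432704
  f(0.566500) = -0.251697
  x_3 = 0.566500 - (-0.251697)×(0.566500 - 0.840000)/(-0.251697 - 0.432704)
       = 0.667083
Iteration 3:
  f(0.566500) = -0.251697
  f(0.667083) = -0.036065
  x_4 = 0.667083 - (-0.036065)×(0.667083 - 0.566500)/(-0.036065 - (-0.251697))
       = 0.683906
Iteration 4:
  f(0.667083) = -0.036065
  f(0.683906) = 0.003787
  x_5 = 0.683906 - 0.003787×(0.683906 - 0.667083)/(0.003787 - (-0.036065))
       = 0.682307
Iteration 5:
  f(0.683906) = 0.003787
  f(0.682307) = -0.000049
  x_6 = 0.682307 - (-0.000049)×(0.682307 - 0.683906)/(-0.000049 - 0.003787)
       = 0.682328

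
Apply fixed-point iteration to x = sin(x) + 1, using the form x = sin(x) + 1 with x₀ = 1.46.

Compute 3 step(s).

Equation: x = sin(x) + 1
Fixed-point form: x = sin(x) + 1
x₀ = 1.46

x_1 = g(1.460000) = 1.993868
x_2 = g(1.993868) = 1.911832
x_3 = g(1.911832) = 1.942409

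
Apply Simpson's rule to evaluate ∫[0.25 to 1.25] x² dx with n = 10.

f(x) = x²
a = 0.25, b = 1.25, n = 10
h = (b - a)/n = 0.100000

Simpson's rule: (h/3)[f(x₀) + 4f(x₁) + 2f(x₂) + ... + f(xₙ)]

x_0 = 0.2500, f(x_0) = 0.062500, coefficient = 1
x_1 = 0.3500, f(x_1) = 0.122500, coefficient = 4
x_2 = 0.4500, f(x_2) = 0.202500, coefficient = 2
x_3 = 0.5500, f(x_3) = 0.302500, coefficient = 4
x_4 = 0.6500, f(x_4) = 0.422500, coefficient = 2
x_5 = 0.7500, f(x_5) = 0.562500, coefficient = 4
x_6 = 0.8500, f(x_6) = 0.722500, coefficient = 2
x_7 = 0.9500, f(x_7) = 0.902500, coefficient = 4
x_8 = 1.0500, f(x_8) = 1.102500, coefficient = 2
x_9 = 1.1500, f(x_9) = 1.322500, coefficient = 4
x_10 = 1.2500, f(x_10) = 1.562500, coefficient = 1

I ≈ (0.100000/3) × 19.375000 = 0.645833
Exact value: 0.645833
Error: 0.000000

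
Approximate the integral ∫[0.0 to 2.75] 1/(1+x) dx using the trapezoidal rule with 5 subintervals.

f(x) = 1/(1+x)
a = 0.0, b = 2.75, n = 5
h = (b - a)/n = 0.550000

Trapezoidal rule: (h/2)[f(x₀) + 2f(x₁) + 2f(x₂) + ... + f(xₙ)]

x_0 = 0.0000, f(x_0) = 1.000000, coefficient = 1
x_1 = 0.5500, f(x_1) = 0.645161, coefficient = 2
x_2 = 1.1000, f(x_2) = 0.476190, coefficient = 2
x_3 = 1.6500, f(x_3) = 0.377358, coefficient = 2
x_4 = 2.2000, f(x_4) = 0.312500, coefficient = 2
x_5 = 2.7500, f(x_5) = 0.266667, coefficient = 1

I ≈ (0.550000/2) × 4.889087 = 1.344499
Exact value: 1.321756
Error: 0.022743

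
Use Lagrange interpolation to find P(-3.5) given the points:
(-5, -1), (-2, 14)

Lagrange interpolation formula:
P(x) = Σ yᵢ × Lᵢ(x)
where Lᵢ(x) = Π_{j≠i} (x - xⱼ)/(xᵢ - xⱼ)

L_0(-3.5) = (-3.5 - (-2))/(-5 - (-2)) = 0.500000
L_1(-3.5) = (-3.5 - (-5))/(-2 - (-5)) = 0.500000

P(-3.5) = (-1)×L_0(-3.5) + 14×L_1(-3.5)
P(-3.5) = 6.500000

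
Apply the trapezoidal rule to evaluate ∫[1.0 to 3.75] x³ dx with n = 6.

f(x) = x³
a = 1.0, b = 3.75, n = 6
h = (b - a)/n = 0.458333

Trapezoidal rule: (h/2)[f(x₀) + 2f(x₁) + 2f(x₂) + ... + f(xₙ)]

x_0 = 1.0000, f(x_0) = 1.000000, coefficient = 1
x_1 = 1.4583, f(x_1) = 3.101490, coefficient = 2
x_2 = 1.9167, f(x_2) = 7.041088, coefficient = 2
x_3 = 2.3750, f(x_3) = 13.396484, coefficient = 2
x_4 = 2.8333, f(x_4) = 22.745370, coefficient = 2
x_5 = 3.2917, f(x_5) = 35.665437, coefficient = 2
x_6 = 3.7500, f(x_6) = 52.734375, coefficient = 1

I ≈ (0.458333/2) × 217.634115 = 49.874485
Exact value: 49.188477
Error: 0.686008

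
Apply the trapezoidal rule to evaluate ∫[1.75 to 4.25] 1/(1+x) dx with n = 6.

f(x) = 1/(1+x)
a = 1.75, b = 4.25, n = 6
h = (b - a)/n = 0.416667

Trapezoidal rule: (h/2)[f(x₀) + 2f(x₁) + 2f(x₂) + ... + f(xₙ)]

x_0 = 1.7500, f(x_0) = 0.363636, coefficient = 1
x_1 = 2.1667, f(x_1) = 0.315789, coefficient = 2
x_2 = 2.5833, f(x_2) = 0.279070, coefficient = 2
x_3 = 3.0000, f(x_3) = 0.250000, coefficient = 2
x_4 = 3.4167, f(x_4) = 0.226415, coefficient = 2
x_5 = 3.8333, f(x_5) = 0.206897, coefficient = 2
x_6 = 4.2500, f(x_6) = 0.190476, coefficient = 1

I ≈ (0.416667/2) × 3.110454 = 0.648011
Exact value: 0.646627
Error: 0.001384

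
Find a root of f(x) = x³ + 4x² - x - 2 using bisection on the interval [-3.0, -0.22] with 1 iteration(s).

f(x) = x³ + 4x² - x - 2
Initial interval: [-3.0, -0.22]

Iteration 1:
  c_1 = (-3.000000 + (-0.220000))/2 = -1.610000
  f(c_1) = f(-1.610000) = 5.805119
  f(a) × f(c) ≥ 0, new interval: [-1.610000, -0.220000]

After 1 iteration(s), the approximation is c_1 = -1.610000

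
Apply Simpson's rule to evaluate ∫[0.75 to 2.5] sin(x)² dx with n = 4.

f(x) = sin(x)²
a = 0.75, b = 2.5, n = 4
h = (b - a)/n = 0.437500

Simpson's rule: (h/3)[f(x₀) + 4f(x₁) + 2f(x₂) + ... + f(xₙ)]

x_0 = 0.7500, f(x_0) = 0.464631, coefficient = 1
x_1 = 1.1875, f(x_1) = 0.860139, coefficient = 4
x_2 = 1.6250, f(x_2) = 0.997065, coefficient = 2
x_3 = 2.0625, f(x_3) = 0.777095, coefficient = 4
x_4 = 2.5000, f(x_4) = 0.358169, coefficient = 1

I ≈ (0.437500/3) × 9.365866 = 1.365855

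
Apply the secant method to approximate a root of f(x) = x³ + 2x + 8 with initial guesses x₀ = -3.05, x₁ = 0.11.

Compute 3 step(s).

f(x) = x³ + 2x + 8
x₀ = -3.05, x₁ = 0.11

Secant formula: x_{n+1} = x_n - f(x_n)(x_n - x_{n-1})/(f(x_n) - f(x_{n-1}))

Iteration 1:
  f(-3.050000) = -26.472625
  f(0.110000) = 8.221331
  x_2 = 0.110000 - 8.221331×(0.110000 - (-3.050000))/(8.221331 - (-26.472625))
       = -0.638816
Iteration 2:
  f(0.110000) = 8.221331
  f(-0.638816) = 6.461675
  x_3 = -0.638816 - 6.461675×(-0.638816 - 0.110000)/(6.461675 - 8.221331)
       = -3.388563
Iteration 3:
  f(-0.638816) = 6.461675
  f(-3.388563) = -37.685815
  x_4 = -3.388563 - (-37.685815)×(-3.388563 - (-0.638816))/(-37.685815 - 6.461675)
       = -1.041285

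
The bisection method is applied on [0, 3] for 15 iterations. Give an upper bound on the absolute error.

Bisection error bound: |error| ≤ (b-a)/2^n
|error| ≤ (3 - 0)/2^15 = 3/2^15
|error| ≤ 0.0000915527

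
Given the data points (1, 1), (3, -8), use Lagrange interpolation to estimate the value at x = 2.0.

Lagrange interpolation formula:
P(x) = Σ yᵢ × Lᵢ(x)
where Lᵢ(x) = Π_{j≠i} (x - xⱼ)/(xᵢ - xⱼ)

L_0(2.0) = (2.0 - 3)/(1 - 3) = 0.500000
L_1(2.0) = (2.0 - 1)/(3 - 1) = 0.500000

P(2.0) = 1×L_0(2.0) + (-8)×L_1(2.0)
P(2.0) = -3.500000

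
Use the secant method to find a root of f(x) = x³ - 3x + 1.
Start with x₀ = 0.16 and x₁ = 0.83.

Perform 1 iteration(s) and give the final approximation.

f(x) = x³ - 3x + 1
x₀ = 0.16, x₁ = 0.83

Secant formula: x_{n+1} = x_n - f(x_n)(x_n - x_{n-1})/(f(x_n) - f(x_{n-1}))

Iteration 1:
  f(0.160000) = 0.524096
  f(0.830000) = -0.918213
  x_2 = 0.830000 - (-0.918213)×(0.830000 - 0.160000)/(-0.918213 - 0.524096)
       = 0.403460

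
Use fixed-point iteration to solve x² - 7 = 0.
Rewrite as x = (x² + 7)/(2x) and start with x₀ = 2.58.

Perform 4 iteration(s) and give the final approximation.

Equation: x² - 7 = 0
Fixed-point form: x = (x² + 7)/(2x)
x₀ = 2.58

x_1 = g(2.580000) = 2.646589
x_2 = g(2.646589) = 2.645751
x_3 = g(2.645751) = 2.645751
x_4 = g(2.645751) = 2.645751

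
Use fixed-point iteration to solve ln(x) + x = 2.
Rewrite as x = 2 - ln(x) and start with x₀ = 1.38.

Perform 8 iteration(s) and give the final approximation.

Equation: ln(x) + x = 2
Fixed-point form: x = 2 - ln(x)
x₀ = 1.38

x_1 = g(1.380000) = 1.677917
x_2 = g(1.677917) = 1.482447
x_3 = g(1.482447) = 1.606306
x_4 = g(1.606306) = 1.526063
x_5 = g(1.526063) = 1.577309
x_6 = g(1.577309) = 1.544280
x_7 = g(1.544280) = 1.565442
x_8 = g(1.565442) = 1.551832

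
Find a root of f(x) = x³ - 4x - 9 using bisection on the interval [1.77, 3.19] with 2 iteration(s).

f(x) = x³ - 4x - 9
Initial interval: [1.77, 3.19]

Iteration 1:
  c_1 = (1.770000 + 3.190000)/2 = 2.480000
  f(c_1) = f(2.480000) = -3.667008
  f(a) × f(c) ≥ 0, new interval: [2.480000, 3.190000]
Iteration 2:
  c_2 = (2.480000 + 3.190000)/2 = 2.835000
  f(c_2) = f(2.835000) = 2.445533
  f(a) × f(c) < 0, new interval: [2.480000, 2.835000]

After 2 iteration(s), the approximation is c_2 = 2.835000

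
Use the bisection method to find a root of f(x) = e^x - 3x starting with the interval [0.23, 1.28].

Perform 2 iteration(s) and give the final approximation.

f(x) = e^x - 3x
Initial interval: [0.23, 1.28]

Iteration 1:
  c_1 = (0.230000 + 1.280000)/2 = 0.755000
  f(c_1) = f(0.755000) = -0.137388
  f(a) × f(c) < 0, new interval: [0.230000, 0.755000]
Iteration 2:
  c_2 = (0.230000 + 0.755000)/2 = 0.492500
  f(c_2) = f(0.492500) = 0.158902
  f(a) × f(c) ≥ 0, new interval: [0.492500, 0.755000]

After 2 iteration(s), the approximation is c_2 = 0.492500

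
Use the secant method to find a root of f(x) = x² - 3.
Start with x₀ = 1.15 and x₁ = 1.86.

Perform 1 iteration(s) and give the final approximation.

f(x) = x² - 3
x₀ = 1.15, x₁ = 1.86

Secant formula: x_{n+1} = x_n - f(x_n)(x_n - x_{n-1})/(f(x_n) - f(x_{n-1}))

Iteration 1:
  f(1.150000) = -1.677500
  f(1.860000) = 0.459600
  x_2 = 1.860000 - 0.459600×(1.860000 - 1.150000)/(0.459600 - (-1.677500))
       = 1.707309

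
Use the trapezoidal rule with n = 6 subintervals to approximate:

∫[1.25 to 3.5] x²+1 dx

f(x) = x²+1
a = 1.25, b = 3.5, n = 6
h = (b - a)/n = 0.375000

Trapezoidal rule: (h/2)[f(x₀) + 2f(x₁) + 2f(x₂) + ... + f(xₙ)]

x_0 = 1.2500, f(x_0) = 2.562500, coefficient = 1
x_1 = 1.6250, f(x_1) = 3.640625, coefficient = 2
x_2 = 2.0000, f(x_2) = 5.000000, coefficient = 2
x_3 = 2.3750, f(x_3) = 6.640625, coefficient = 2
x_4 = 2.7500, f(x_4) = 8.562500, coefficient = 2
x_5 = 3.1250, f(x_5) = 10.765625, coefficient = 2
x_6 = 3.5000, f(x_6) = 13.250000, coefficient = 1

I ≈ (0.375000/2) × 85.031250 = 15.943359
Exact value: 15.890625
Error: 0.052734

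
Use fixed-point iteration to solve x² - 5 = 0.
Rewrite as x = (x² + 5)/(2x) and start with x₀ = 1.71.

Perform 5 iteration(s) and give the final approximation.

Equation: x² - 5 = 0
Fixed-point form: x = (x² + 5)/(2x)
x₀ = 1.71

x_1 = g(1.710000) = 2.316988
x_2 = g(2.316988) = 2.237481
x_3 = g(2.237481) = 2.236068
x_4 = g(2.236068) = 2.236068
x_5 = g(2.236068) = 2.236068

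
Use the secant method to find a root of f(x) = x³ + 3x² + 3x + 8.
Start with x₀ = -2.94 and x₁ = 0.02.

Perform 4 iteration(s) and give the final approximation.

f(x) = x³ + 3x² + 3x + 8
x₀ = -2.94, x₁ = 0.02

Secant formula: x_{n+1} = x_n - f(x_n)(x_n - x_{n-1})/(f(x_n) - f(x_{n-1}))

Iteration 1:
  f(-2.940000) = -0.301384
  f(0.020000) = 8.061208
  x_2 = 0.020000 - 8.061208×(0.020000 - (-2.940000))/(8.061208 - (-0.301384))
       = -2.833323
Iteration 2:
  f(0.020000) = 8.061208
  f(-2.833323) = 0.838068
  x_3 = -2.833323 - 0.838068×(-2.833323 - 0.020000)/(0.838068 - 8.061208)
       = -3.164381
Iteration 3:
  f(-2.833323) = 0.838068
  f(-3.164381) = -3.139138
  x_4 = -3.164381 - (-3.139138)×(-3.164381 - (-2.833323))/(-3.139138 - 0.838068)
       = -2.903083
Iteration 4:
  f(-3.164381) = -3.139138
  f(-2.903083) = 0.107560
  x_5 = -2.903083 - 0.107560×(-2.903083 - (-3.164381))/(0.107560 - (-3.139138))
       = -2.911739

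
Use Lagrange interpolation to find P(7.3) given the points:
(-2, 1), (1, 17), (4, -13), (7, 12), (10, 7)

Lagrange interpolation formula:
P(x) = Σ yᵢ × Lᵢ(x)
where Lᵢ(x) = Π_{j≠i} (x - xⱼ)/(xᵢ - xⱼ)

L_0(7.3) = (7.3 - 1)/(-2 - 1) × (7.3 - 4)/(-2 - 4) × (7.3 - 7)/(-2 - 7) × (7.3 - 10)/(-2 - 10) = -0.008662
L_1(7.3) = (7.3 - (-2))/(1 - (-2)) × (7.3 - 4)/(1 - 4) × (7.3 - 7)/(1 - 7) × (7.3 - 10)/(1 - 10) = 0.051150
L_2(7.3) = (7.3 - (-2))/(4 - (-2)) × (7.3 - 1)/(4 - 1) × (7.3 - 7)/(4 - 7) × (7.3 - 10)/(4 - 10) = -0.146475
L_3(7.3) = (7.3 - (-2))/(7 - (-2)) × (7.3 - 1)/(7 - 1) × (7.3 - 4)/(7 - 4) × (7.3 - 10)/(7 - 10) = 1.074150
L_4(7.3) = (7.3 - (-2))/(10 - (-2)) × (7.3 - 1)/(10 - 1) × (7.3 - 4)/(10 - 4) × (7.3 - 7)/(10 - 7) = 0.029837

P(7.3) = 1×L_0(7.3) + 17×L_1(7.3) + (-13)×L_2(7.3) + 12×L_3(7.3) + 7×L_4(7.3)
P(7.3) = 15.863725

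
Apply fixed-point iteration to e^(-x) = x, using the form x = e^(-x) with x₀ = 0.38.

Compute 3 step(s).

Equation: e^(-x) = x
Fixed-point form: x = e^(-x)
x₀ = 0.38

x_1 = g(0.380000) = 0.683861
x_2 = g(0.683861) = 0.504665
x_3 = g(0.504665) = 0.603708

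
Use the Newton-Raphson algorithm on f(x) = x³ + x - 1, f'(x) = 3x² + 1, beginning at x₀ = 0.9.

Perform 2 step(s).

f(x) = x³ + x - 1
f'(x) = 3x² + 1
x₀ = 0.9

Newton-Raphson formula: x_{n+1} = x_n - f(x_n)/f'(x_n)

Iteration 1:
  f(0.900000) = 0.629000
  f'(0.900000) = 3.430000
  x_1 = 0.900000 - 0.629000/3.430000 = 0.716618
Iteration 2:
  f(0.716618) = 0.084631
  f'(0.716618) = 2.540624
  x_2 = 0.716618 - 0.084631/2.540624 = 0.683307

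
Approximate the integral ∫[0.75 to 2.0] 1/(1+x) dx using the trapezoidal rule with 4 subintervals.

f(x) = 1/(1+x)
a = 0.75, b = 2.0, n = 4
h = (b - a)/n = 0.312500

Trapezoidal rule: (h/2)[f(x₀) + 2f(x₁) + 2f(x₂) + ... + f(xₙ)]

x_0 = 0.7500, f(x_0) = 0.571429, coefficient = 1
x_1 = 1.0625, f(x_1) = 0.484848, coefficient = 2
x_2 = 1.3750, f(x_2) = 0.421053, coefficient = 2
x_3 = 1.6875, f(x_3) = 0.372093, coefficient = 2
x_4 = 2.0000, f(x_4) = 0.333333, coefficient = 1

I ≈ (0.312500/2) × 3.460750 = 0.540742
Exact value: 0.538997
Error: 0.001746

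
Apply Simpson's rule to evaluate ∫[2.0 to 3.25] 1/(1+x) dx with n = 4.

f(x) = 1/(1+x)
a = 2.0, b = 3.25, n = 4
h = (b - a)/n = 0.312500

Simpson's rule: (h/3)[f(x₀) + 4f(x₁) + 2f(x₂) + ... + f(xₙ)]

x_0 = 2.0000, f(x_0) = 0.333333, coefficient = 1
x_1 = 2.3125, f(x_1) = 0.301887, coefficient = 4
x_2 = 2.6250, f(x_2) = 0.275862, coefficient = 2
x_3 = 2.9375, f(x_3) = 0.253968, coefficient = 4
x_4 = 3.2500, f(x_4) = 0.235294, coefficient = 1

I ≈ (0.312500/3) × 3.343772 = 0.348310
Exact value: 0.348307
Error: 0.000003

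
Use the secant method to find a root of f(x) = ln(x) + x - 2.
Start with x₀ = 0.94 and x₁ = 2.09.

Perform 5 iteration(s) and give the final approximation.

f(x) = ln(x) + x - 2
x₀ = 0.94, x₁ = 2.09

Secant formula: x_{n+1} = x_n - f(x_n)(x_n - x_{n-1})/(f(x_n) - f(x_{n-1}))

Iteration 1:
  f(0.940000) = -1.121875
  f(2.090000) = 0.827164
  x_2 = 2.090000 - 0.827164×(2.090000 - 0.940000)/(0.827164 - (-1.121875))
       = 1.601945
Iteration 2:
  f(2.090000) = 0.827164
  f(1.601945) = 0.073163
  x_3 = 1.601945 - 0.073163×(1.601945 - 2.090000)/(0.073163 - 0.827164)
       = 1.554587
Iteration 3:
  f(1.601945) = 0.073163
  f(1.554587) = -0.004203
  x_4 = 1.554587 - (-0.004203)×(1.554587 - 1.601945)/(-0.004203 - 0.073163)
       = 1.557160
Iteration 4:
  f(1.554587) = -0.004203
  f(1.557160) = 0.000023
  x_5 = 1.557160 - 0.000023×(1.557160 - 1.554587)/(0.000023 - (-0.004203))
       = 1.557146
Iteration 5:
  f(1.557160) = 0.000023
  f(1.557146) = 0.000000
  x_6 = 1.557146 - 0.000000×(1.557146 - 1.557160)/(0.000000 - 0.000023)
       = 1.557146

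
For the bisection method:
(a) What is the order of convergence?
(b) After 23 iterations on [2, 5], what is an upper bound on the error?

(a) Bisection has linear (order 1) convergence; the error is halved each step.

(b) Error bound = (b-a)/2^n = (5 - 2)/2^{23}
    = 3/2^{23}

(a) 1 (linear); (b) error ≤ 3.58e-07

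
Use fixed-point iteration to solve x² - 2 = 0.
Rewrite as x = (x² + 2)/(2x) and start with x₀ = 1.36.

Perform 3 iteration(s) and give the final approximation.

Equation: x² - 2 = 0
Fixed-point form: x = (x² + 2)/(2x)
x₀ = 1.36

x_1 = g(1.360000) = 1.415294
x_2 = g(1.415294) = 1.414214
x_3 = g(1.414214) = 1.414214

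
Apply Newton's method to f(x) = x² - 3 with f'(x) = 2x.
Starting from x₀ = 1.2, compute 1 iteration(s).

f(x) = x² - 3
f'(x) = 2x
x₀ = 1.2

Newton-Raphson formula: x_{n+1} = x_n - f(x_n)/f'(x_n)

Iteration 1:
  f(1.200000) = -1.560000
  f'(1.200000) = 2.400000
  x_1 = 1.200000 - (-1.560000)/2.400000 = 1.850000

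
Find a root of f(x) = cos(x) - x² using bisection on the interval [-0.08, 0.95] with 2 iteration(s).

f(x) = cos(x) - x²
Initial interval: [-0.08, 0.95]

Iteration 1:
  c_1 = (-0.080000 + 0.950000)/2 = 0.435000
  f(c_1) = f(0.435000) = 0.717645
  f(a) × f(c) ≥ 0, new interval: [0.435000, 0.950000]
Iteration 2:
  c_2 = (0.435000 + 0.950000)/2 = 0.692500
  f(c_2) = f(0.692500) = 0.290096
  f(a) × f(c) ≥ 0, new interval: [0.692500, 0.950000]

After 2 iteration(s), the approximation is c_2 = 0.692500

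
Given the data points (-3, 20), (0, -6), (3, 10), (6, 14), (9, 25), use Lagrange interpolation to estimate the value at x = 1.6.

Lagrange interpolation formula:
P(x) = Σ yᵢ × Lᵢ(x)
where Lᵢ(x) = Π_{j≠i} (x - xⱼ)/(xᵢ - xⱼ)

L_0(1.6) = (1.6 - 0)/(-3 - 0) × (1.6 - 3)/(-3 - 3) × (1.6 - 6)/(-3 - 6) × (1.6 - 9)/(-3 - 9) = -0.037518
L_1(1.6) = (1.6 - (-3))/(0 - (-3)) × (1.6 - 3)/(0 - 3) × (1.6 - 6)/(0 - 6) × (1.6 - 9)/(0 - 9) = 0.431453
L_2(1.6) = (1.6 - (-3))/(3 - (-3)) × (1.6 - 0)/(3 - 0) × (1.6 - 6)/(3 - 6) × (1.6 - 9)/(3 - 9) = 0.739635
L_3(1.6) = (1.6 - (-3))/(6 - (-3)) × (1.6 - 0)/(6 - 0) × (1.6 - 3)/(6 - 3) × (1.6 - 9)/(6 - 9) = -0.156892
L_4(1.6) = (1.6 - (-3))/(9 - (-3)) × (1.6 - 0)/(9 - 0) × (1.6 - 3)/(9 - 3) × (1.6 - 6)/(9 - 6) = 0.023322

P(1.6) = 20×L_0(1.6) + (-6)×L_1(1.6) + 10×L_2(1.6) + 14×L_3(1.6) + 25×L_4(1.6)
P(1.6) = 2.443826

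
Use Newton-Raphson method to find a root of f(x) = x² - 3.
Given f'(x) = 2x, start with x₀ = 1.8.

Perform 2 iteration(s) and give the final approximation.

f(x) = x² - 3
f'(x) = 2x
x₀ = 1.8

Newton-Raphson formula: x_{n+1} = x_n - f(x_n)/f'(x_n)

Iteration 1:
  f(1.800000) = 0.240000
  f'(1.800000) = 3.600000
  x_1 = 1.800000 - 0.240000/3.600000 = 1.733333
Iteration 2:
  f(1.733333) = 0.004444
  f'(1.733333) = 3.466667
  x_2 = 1.733333 - 0.004444/3.466667 = 1.732051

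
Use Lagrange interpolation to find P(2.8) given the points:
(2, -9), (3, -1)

Lagrange interpolation formula:
P(x) = Σ yᵢ × Lᵢ(x)
where Lᵢ(x) = Π_{j≠i} (x - xⱼ)/(xᵢ - xⱼ)

L_0(2.8) = (2.8 - 3)/(2 - 3) = 0.200000
L_1(2.8) = (2.8 - 2)/(3 - 2) = 0.800000

P(2.8) = (-9)×L_0(2.8) + (-1)×L_1(2.8)
P(2.8) = -2.600000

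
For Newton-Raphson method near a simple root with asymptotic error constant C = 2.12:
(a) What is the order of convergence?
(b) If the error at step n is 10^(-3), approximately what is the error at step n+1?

(a) Newton-Raphson has quadratic (order 2) convergence near simple roots.
    This means |e_{n+1}| ≈ C|e_n|².

(b) With |e_n| = 10^(-3) and C = 2.12:
    |e_{n+1}| ≈ 2.12 × (10^(-3))² = 2.12 × 10^(-6)

(a) 2 (quadratic); (b) |e_{n+1}| ≈ 2.120e-06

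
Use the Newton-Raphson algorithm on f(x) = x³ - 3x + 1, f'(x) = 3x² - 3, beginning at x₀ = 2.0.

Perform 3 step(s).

f(x) = x³ - 3x + 1
f'(x) = 3x² - 3
x₀ = 2.0

Newton-Raphson formula: x_{n+1} = x_n - f(x_n)/f'(x_n)

Iteration 1:
  f(2.000000) = 3.000000
  f'(2.000000) = 9.000000
  x_1 = 2.000000 - 3.000000/9.000000 = 1.666667
Iteration 2:
  f(1.666667) = 0.629630
  f'(1.666667) = 5.333333
  x_2 = 1.666667 - 0.629630/5.333333 = 1.548611
Iteration 3:
  f(1.548611) = 0.068040
  f'(1.548611) = 4.194589
  x_3 = 1.548611 - 0.068040/4.194589 = 1.532390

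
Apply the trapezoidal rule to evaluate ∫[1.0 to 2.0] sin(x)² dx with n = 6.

f(x) = sin(x)²
a = 1.0, b = 2.0, n = 6
h = (b - a)/n = 0.166667

Trapezoidal rule: (h/2)[f(x₀) + 2f(x₁) + 2f(x₂) + ... + f(xₙ)]

x_0 = 1.0000, f(x_0) = 0.708073, coefficient = 1
x_1 = 1.1667, f(x_1) = 0.845379, coefficient = 2
x_2 = 1.3333, f(x_2) = 0.944663, coefficient = 2
x_3 = 1.5000, f(x_3) = 0.994996, coefficient = 2
x_4 = 1.6667, f(x_4) = 0.990837, coefficient = 2
x_5 = 1.8333, f(x_5) = 0.932643, coefficient = 2
x_6 = 2.0000, f(x_6) = 0.826822, coefficient = 1

I ≈ (0.166667/2) × 10.951933 = 0.912661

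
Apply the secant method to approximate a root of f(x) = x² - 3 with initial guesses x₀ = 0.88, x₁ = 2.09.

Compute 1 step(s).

f(x) = x² - 3
x₀ = 0.88, x₁ = 2.09

Secant formula: x_{n+1} = x_n - f(x_n)(x_n - x_{n-1})/(f(x_n) - f(x_{n-1}))

Iteration 1:
  f(0.880000) = -2.225600
  f(2.090000) = 1.368100
  x_2 = 2.090000 - 1.368100×(2.090000 - 0.880000)/(1.368100 - (-2.225600))
       = 1.629360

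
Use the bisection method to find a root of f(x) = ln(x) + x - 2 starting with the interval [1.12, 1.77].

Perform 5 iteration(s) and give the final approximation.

f(x) = ln(x) + x - 2
Initial interval: [1.12, 1.77]

Iteration 1:
  c_1 = (1.120000 + 1.770000)/2 = 1.445000
  f(c_1) = f(1.445000) = -0.186891
  f(a) × f(c) ≥ 0, new interval: [1.445000, 1.770000]
Iteration 2:
  c_2 = (1.445000 + 1.770000)/2 = 1.607500
  f(c_2) = f(1.607500) = 0.082180
  f(a) × f(c) < 0, new interval: [1.445000, 1.607500]
Iteration 3:
  c_3 = (1.445000 + 1.607500)/2 = 1.526250
  f(c_3) = f(1.526250) = -0.050936
  f(a) × f(c) ≥ 0, new interval: [1.526250, 1.607500]
Iteration 4:
  c_4 = (1.526250 + 1.607500)/2 = 1.566875
  f(c_4) = f(1.566875) = 0.015958
  f(a) × f(c) < 0, new interval: [1.526250, 1.566875]
Iteration 5:
  c_5 = (1.526250 + 1.566875)/2 = 1.546563
  f(c_5) = f(1.546563) = -0.017403
  f(a) × f(c) ≥ 0, new interval: [1.546563, 1.566875]

After 5 iteration(s), the approximation is c_5 = 1.546563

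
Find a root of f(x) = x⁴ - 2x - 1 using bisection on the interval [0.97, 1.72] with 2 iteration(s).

f(x) = x⁴ - 2x - 1
Initial interval: [0.97, 1.72]

Iteration 1:
  c_1 = (0.970000 + 1.720000)/2 = 1.345000
  f(c_1) = f(1.345000) = -0.417429
  f(a) × f(c) ≥ 0, new interval: [1.345000, 1.720000]
Iteration 2:
  c_2 = (1.345000 + 1.720000)/2 = 1.532500
  f(c_2) = f(1.532500) = 1.450716
  f(a) × f(c) < 0, new interval: [1.345000, 1.532500]

After 2 iteration(s), the approximation is c_2 = 1.532500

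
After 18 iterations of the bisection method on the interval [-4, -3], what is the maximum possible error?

Bisection error bound: |error| ≤ (b-a)/2^n
|error| ≤ (-3 - (-4))/2^18 = 1/2^18
|error| ≤ 0.0000038147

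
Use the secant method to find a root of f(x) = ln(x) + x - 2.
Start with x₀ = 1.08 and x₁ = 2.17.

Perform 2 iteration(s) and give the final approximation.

f(x) = ln(x) + x - 2
x₀ = 1.08, x₁ = 2.17

Secant formula: x_{n+1} = x_n - f(x_n)(x_n - x_{n-1})/(f(x_n) - f(x_{n-1}))

Iteration 1:
  f(1.080000) = -0.843039
  f(2.170000) = 0.944727
  x_2 = 2.170000 - 0.944727×(2.170000 - 1.080000)/(0.944727 - (-0.843039))
       = 1.594000
Iteration 2:
  f(2.170000) = 0.944727
  f(1.594000) = 0.060247
  x_3 = 1.594000 - 0.060247×(1.594000 - 2.170000)/(0.060247 - 0.944727)
       = 1.554766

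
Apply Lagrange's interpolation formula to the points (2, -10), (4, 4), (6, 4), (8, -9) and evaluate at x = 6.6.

Lagrange interpolation formula:
P(x) = Σ yᵢ × Lᵢ(x)
where Lᵢ(x) = Π_{j≠i} (x - xⱼ)/(xᵢ - xⱼ)

L_0(6.6) = (6.6 - 4)/(2 - 4) × (6.6 - 6)/(2 - 6) × (6.6 - 8)/(2 - 8) = 0.045500
L_1(6.6) = (6.6 - 2)/(4 - 2) × (6.6 - 6)/(4 - 6) × (6.6 - 8)/(4 - 8) = -0.241500
L_2(6.6) = (6.6 - 2)/(6 - 2) × (6.6 - 4)/(6 - 4) × (6.6 - 8)/(6 - 8) = 1.046500
L_3(6.6) = (6.6 - 2)/(8 - 2) × (6.6 - 4)/(8 - 4) × (6.6 - 6)/(8 - 6) = 0.149500

P(6.6) = (-10)×L_0(6.6) + 4×L_1(6.6) + 4×L_2(6.6) + (-9)×L_3(6.6)
P(6.6) = 1.419500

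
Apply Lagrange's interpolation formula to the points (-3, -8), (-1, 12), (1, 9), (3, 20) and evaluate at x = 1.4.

Lagrange interpolation formula:
P(x) = Σ yᵢ × Lᵢ(x)
where Lᵢ(x) = Π_{j≠i} (x - xⱼ)/(xᵢ - xⱼ)

L_0(1.4) = (1.4 - (-1))/(-3 - (-1)) × (1.4 - 1)/(-3 - 1) × (1.4 - 3)/(-3 - 3) = 0.032000
L_1(1.4) = (1.4 - (-3))/(-1 - (-3)) × (1.4 - 1)/(-1 - 1) × (1.4 - 3)/(-1 - 3) = -0.176000
L_2(1.4) = (1.4 - (-3))/(1 - (-3)) × (1.4 - (-1))/(1 - (-1)) × (1.4 - 3)/(1 - 3) = 1.056000
L_3(1.4) = (1.4 - (-3))/(3 - (-3)) × (1.4 - (-1))/(3 - (-1)) × (1.4 - 1)/(3 - 1) = 0.088000

P(1.4) = (-8)×L_0(1.4) + 12×L_1(1.4) + 9×L_2(1.4) + 20×L_3(1.4)
P(1.4) = 8.896000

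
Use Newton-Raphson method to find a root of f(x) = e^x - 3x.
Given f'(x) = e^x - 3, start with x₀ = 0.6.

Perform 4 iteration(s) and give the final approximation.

f(x) = e^x - 3x
f'(x) = e^x - 3
x₀ = 0.6

Newton-Raphson formula: x_{n+1} = x_n - f(x_n)/f'(x_n)

Iteration 1:
  f(0.600000) = 0.022119
  f'(0.600000) = -1.177881
  x_1 = 0.600000 - 0.022119/(-1.177881) = 0.618778
Iteration 2:
  f(0.618778) = 0.000323
  f'(0.618778) = -1.143341
  x_2 = 0.618778 - 0.000323/(-1.143341) = 0.619061
Iteration 3:
  f(0.619061) = 0.000000
  f'(0.619061) = -1.142816
  x_3 = 0.619061 - 0.000000/(-1.142816) = 0.619061
Iteration 4:
  f(0.619061) = 0.000000
  f'(0.619061) = -1.142816
  x_4 = 0.619061 - 0.000000/(-1.142816) = 0.619061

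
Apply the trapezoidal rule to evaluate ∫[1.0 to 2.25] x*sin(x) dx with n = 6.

f(x) = x*sin(x)
a = 1.0, b = 2.25, n = 6
h = (b - a)/n = 0.208333

Trapezoidal rule: (h/2)[f(x₀) + 2f(x₁) + 2f(x₂) + ... + f(xₙ)]

x_0 = 1.0000, f(x_0) = 0.841471, coefficient = 1
x_1 = 1.2083, f(x_1) = 1.129823, coefficient = 2
x_2 = 1.4167, f(x_2) = 1.399873, coefficient = 2
x_3 = 1.6250, f(x_3) = 1.622613, coefficient = 2
x_4 = 1.8333, f(x_4) = 1.770514, coefficient = 2
x_5 = 2.0417, f(x_5) = 1.819480, coefficient = 2
x_6 = 2.2500, f(x_6) = 1.750665, coefficient = 1

I ≈ (0.208333/2) × 18.076742 = 1.882994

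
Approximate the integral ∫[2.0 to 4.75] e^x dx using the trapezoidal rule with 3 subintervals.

f(x) = e^x
a = 2.0, b = 4.75, n = 3
h = (b - a)/n = 0.916667

Trapezoidal rule: (h/2)[f(x₀) + 2f(x₁) + 2f(x₂) + ... + f(xₙ)]

x_0 = 2.0000, f(x_0) = 7.389056, coefficient = 1
x_1 = 2.9167, f(x_1) = 18.479586, coefficient = 2
x_2 = 3.8333, f(x_2) = 46.216336, coefficient = 2
x_3 = 4.7500, f(x_3) = 115.584285, coefficient = 1

I ≈ (0.916667/2) × 252.365185 = 115.667377
Exact value: 108.195228
Error: 7.472148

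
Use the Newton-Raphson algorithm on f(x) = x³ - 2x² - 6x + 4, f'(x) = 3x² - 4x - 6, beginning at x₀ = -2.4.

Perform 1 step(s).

f(x) = x³ - 2x² - 6x + 4
f'(x) = 3x² - 4x - 6
x₀ = -2.4

Newton-Raphson formula: x_{n+1} = x_n - f(x_n)/f'(x_n)

Iteration 1:
  f(-2.400000) = -6.944000
  f'(-2.400000) = 20.880000
  x_1 = -2.400000 - (-6.944000)/20.880000 = -2.067433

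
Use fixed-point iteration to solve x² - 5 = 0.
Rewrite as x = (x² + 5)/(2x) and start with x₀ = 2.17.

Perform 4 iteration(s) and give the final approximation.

Equation: x² - 5 = 0
Fixed-point form: x = (x² + 5)/(2x)
x₀ = 2.17

x_1 = g(2.170000) = 2.237074
x_2 = g(2.237074) = 2.236068
x_3 = g(2.236068) = 2.236068
x_4 = g(2.236068) = 2.236068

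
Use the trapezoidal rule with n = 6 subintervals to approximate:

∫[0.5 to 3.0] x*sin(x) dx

f(x) = x*sin(x)
a = 0.5, b = 3.0, n = 6
h = (b - a)/n = 0.416667

Trapezoidal rule: (h/2)[f(x₀) + 2f(x₁) + 2f(x₂) + ... + f(xₙ)]

x_0 = 0.5000, f(x_0) = 0.239713, coefficient = 1
x_1 = 0.9167, f(x_1) = 0.727446, coefficient = 2
x_2 = 1.3333, f(x_2) = 1.295917, coefficient = 2
x_3 = 1.7500, f(x_3) = 1.721975, coefficient = 2
x_4 = 2.1667, f(x_4) = 1.793264, coefficient = 2
x_5 = 2.5833, f(x_5) = 1.368419, coefficient = 2
x_6 = 3.0000, f(x_6) = 0.423360, coefficient = 1

I ≈ (0.416667/2) × 14.477117 = 3.016066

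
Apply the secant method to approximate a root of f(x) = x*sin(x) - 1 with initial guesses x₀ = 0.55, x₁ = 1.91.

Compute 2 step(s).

f(x) = x*sin(x) - 1
x₀ = 0.55, x₁ = 1.91

Secant formula: x_{n+1} = x_n - f(x_n)(x_n - x_{n-1})/(f(x_n) - f(x_{n-1}))

Iteration 1:
  f(0.550000) = -0.712522
  f(1.910000) = 0.801168
  x_2 = 1.910000 - 0.801168×(1.910000 - 0.550000)/(0.801168 - (-0.712522))
       = 1.190177
Iteration 2:
  f(1.910000) = 0.801168
  f(1.190177) = 0.105002
  x_3 = 1.190177 - 0.105002×(1.190177 - 1.910000)/(0.105002 - 0.801168)
       = 1.081607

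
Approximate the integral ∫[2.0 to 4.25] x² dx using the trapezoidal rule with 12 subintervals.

f(x) = x²
a = 2.0, b = 4.25, n = 12
h = (b - a)/n = 0.187500

Trapezoidal rule: (h/2)[f(x₀) + 2f(x₁) + 2f(x₂) + ... + f(xₙ)]

x_0 = 2.0000, f(x_0) = 4.000000, coefficient = 1
x_1 = 2.1875, f(x_1) = 4.785156, coefficient = 2
x_2 = 2.3750, f(x_2) = 5.640625, coefficient = 2
x_3 = 2.5625, f(x_3) = 6.566406, coefficient = 2
x_4 = 2.7500, f(x_4) = 7.562500, coefficient = 2
x_5 = 2.9375, f(x_5) = 8.628906, coefficient = 2
x_6 = 3.1250, f(x_6) = 9.765625, coefficient = 2
x_7 = 3.3125, f(x_7) = 10.972656, coefficient = 2
x_8 = 3.5000, f(x_8) = 12.250000, coefficient = 2
x_9 = 3.6875, f(x_9) = 13.597656, coefficient = 2
x_10 = 3.8750, f(x_10) = 15.015625, coefficient = 2
x_11 = 4.0625, f(x_11) = 16.503906, coefficient = 2
x_12 = 4.2500, f(x_12) = 18.062500, coefficient = 1

I ≈ (0.187500/2) × 244.640625 = 22.935059
Exact value: 22.921875
Error: 0.013184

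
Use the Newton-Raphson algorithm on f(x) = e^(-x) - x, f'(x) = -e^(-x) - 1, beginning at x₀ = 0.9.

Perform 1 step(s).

f(x) = e^(-x) - x
f'(x) = -e^(-x) - 1
x₀ = 0.9

Newton-Raphson formula: x_{n+1} = x_n - f(x_n)/f'(x_n)

Iteration 1:
  f(0.900000) = -0.493430
  f'(0.900000) = -1.406570
  x_1 = 0.900000 - (-0.493430)/(-1.406570) = 0.549196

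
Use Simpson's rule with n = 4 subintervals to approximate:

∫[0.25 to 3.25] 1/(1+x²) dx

f(x) = 1/(1+x²)
a = 0.25, b = 3.25, n = 4
h = (b - a)/n = 0.750000

Simpson's rule: (h/3)[f(x₀) + 4f(x₁) + 2f(x₂) + ... + f(xₙ)]

x_0 = 0.2500, f(x_0) = 0.941176, coefficient = 1
x_1 = 1.0000, f(x_1) = 0.500000, coefficient = 4
x_2 = 1.7500, f(x_2) = 0.246154, coefficient = 2
x_3 = 2.5000, f(x_3) = 0.137931, coefficient = 4
x_4 = 3.2500, f(x_4) = 0.086486, coefficient = 1

I ≈ (0.750000/3) × 4.071695 = 1.017924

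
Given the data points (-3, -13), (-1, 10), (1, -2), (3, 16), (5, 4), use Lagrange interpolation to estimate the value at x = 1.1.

Lagrange interpolation formula:
P(x) = Σ yᵢ × Lᵢ(x)
where Lᵢ(x) = Π_{j≠i} (x - xⱼ)/(xᵢ - xⱼ)

L_0(1.1) = (1.1 - (-1))/(-3 - (-1)) × (1.1 - 1)/(-3 - 1) × (1.1 - 3)/(-3 - 3) × (1.1 - 5)/(-3 - 5) = 0.004052
L_1(1.1) = (1.1 - (-3))/(-1 - (-3)) × (1.1 - 1)/(-1 - 1) × (1.1 - 3)/(-1 - 3) × (1.1 - 5)/(-1 - 5) = -0.031647
L_2(1.1) = (1.1 - (-3))/(1 - (-3)) × (1.1 - (-1))/(1 - (-1)) × (1.1 - 3)/(1 - 3) × (1.1 - 5)/(1 - 5) = 0.996877
L_3(1.1) = (1.1 - (-3))/(3 - (-3)) × (1.1 - (-1))/(3 - (-1)) × (1.1 - 1)/(3 - 1) × (1.1 - 5)/(3 - 5) = 0.034978
L_4(1.1) = (1.1 - (-3))/(5 - (-3)) × (1.1 - (-1))/(5 - (-1)) × (1.1 - 1)/(5 - 1) × (1.1 - 3)/(5 - 3) = -0.004260

P(1.1) = (-13)×L_0(1.1) + 10×L_1(1.1) + (-2)×L_2(1.1) + 16×L_3(1.1) + 4×L_4(1.1)
P(1.1) = -1.820293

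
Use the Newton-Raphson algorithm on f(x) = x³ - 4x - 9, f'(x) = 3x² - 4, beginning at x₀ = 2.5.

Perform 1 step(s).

f(x) = x³ - 4x - 9
f'(x) = 3x² - 4
x₀ = 2.5

Newton-Raphson formula: x_{n+1} = x_n - f(x_n)/f'(x_n)

Iteration 1:
  f(2.500000) = -3.375000
  f'(2.500000) = 14.750000
  x_1 = 2.500000 - (-3.375000)/14.750000 = 2.728814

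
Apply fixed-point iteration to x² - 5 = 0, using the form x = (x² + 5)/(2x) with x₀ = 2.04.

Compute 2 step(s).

Equation: x² - 5 = 0
Fixed-point form: x = (x² + 5)/(2x)
x₀ = 2.04

x_1 = g(2.040000) = 2.245490
x_2 = g(2.245490) = 2.236088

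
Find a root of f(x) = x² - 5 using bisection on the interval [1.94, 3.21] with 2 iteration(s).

f(x) = x² - 5
Initial interval: [1.94, 3.21]

Iteration 1:
  c_1 = (1.940000 + 3.210000)/2 = 2.575000
  f(c_1) = f(2.575000) = 1.630625
  f(a) × f(c) < 0, new interval: [1.940000, 2.575000]
Iteration 2:
  c_2 = (1.940000 + 2.575000)/2 = 2.257500
  f(c_2) = f(2.257500) = 0.096306
  f(a) × f(c) < 0, new interval: [1.940000, 2.257500]

After 2 iteration(s), the approximation is c_2 = 2.257500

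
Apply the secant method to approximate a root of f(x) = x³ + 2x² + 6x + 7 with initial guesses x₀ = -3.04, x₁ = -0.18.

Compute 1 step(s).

f(x) = x³ + 2x² + 6x + 7
x₀ = -3.04, x₁ = -0.18

Secant formula: x_{n+1} = x_n - f(x_n)(x_n - x_{n-1})/(f(x_n) - f(x_{n-1}))

Iteration 1:
  f(-3.040000) = -20.851264
  f(-0.180000) = 5.978968
  x_2 = -0.180000 - 5.978968×(-0.180000 - (-3.040000))/(5.978968 - (-20.851264))
       = -0.817335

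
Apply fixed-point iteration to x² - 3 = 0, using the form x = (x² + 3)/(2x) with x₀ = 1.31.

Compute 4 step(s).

Equation: x² - 3 = 0
Fixed-point form: x = (x² + 3)/(2x)
x₀ = 1.31

x_1 = g(1.310000) = 1.800038
x_2 = g(1.800038) = 1.733335
x_3 = g(1.733335) = 1.732051
x_4 = g(1.732051) = 1.732051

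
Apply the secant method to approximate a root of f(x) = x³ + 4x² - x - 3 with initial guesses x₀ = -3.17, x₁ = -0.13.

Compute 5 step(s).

f(x) = x³ + 4x² - x - 3
x₀ = -3.17, x₁ = -0.13

Secant formula: x_{n+1} = x_n - f(x_n)(x_n - x_{n-1})/(f(x_n) - f(x_{n-1}))

Iteration 1:
  f(-3.170000) = 8.510587
  f(-0.130000) = -2.804597
  x_2 = -0.130000 - (-2.804597)×(-0.130000 - (-3.170000))/(-2.804597 - 8.510587)
       = -0.883499
Iteration 2:
  f(-0.130000) = -2.804597
  f(-0.883499) = 0.316145
  x_3 = -0.883499 - 0.316145×(-0.883499 - (-0.130000))/(0.316145 - (-2.804597))
       = -0.807166
Iteration 3:
  f(-0.883499) = 0.316145
  f(-0.807166) = -0.112650
  x_4 = -0.807166 - (-0.112650)×(-0.807166 - (-0.883499))/(-0.112650 - 0.316145)
       = -0.827219
Iteration 4:
  f(-0.807166) = -0.112650
  f(-0.827219) = -0.001673
  x_5 = -0.827219 - (-0.001673)×(-0.827219 - (-0.807166))/(-0.001673 - (-0.112650))
       = -0.827522
Iteration 5:
  f(-0.827219) = -0.001673
  f(-0.827522) = 0.000009
  x_6 = -0.827522 - 0.000009×(-0.827522 - (-0.827219))/(0.000009 - (-0.001673))
       = -0.827520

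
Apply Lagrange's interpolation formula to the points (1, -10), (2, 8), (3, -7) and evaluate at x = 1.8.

Lagrange interpolation formula:
P(x) = Σ yᵢ × Lᵢ(x)
where Lᵢ(x) = Π_{j≠i} (x - xⱼ)/(xᵢ - xⱼ)

L_0(1.8) = (1.8 - 2)/(1 - 2) × (1.8 - 3)/(1 - 3) = 0.120000
L_1(1.8) = (1.8 - 1)/(2 - 1) × (1.8 - 3)/(2 - 3) = 0.960000
L_2(1.8) = (1.8 - 1)/(3 - 1) × (1.8 - 2)/(3 - 2) = -0.080000

P(1.8) = (-10)×L_0(1.8) + 8×L_1(1.8) + (-7)×L_2(1.8)
P(1.8) = 7.040000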